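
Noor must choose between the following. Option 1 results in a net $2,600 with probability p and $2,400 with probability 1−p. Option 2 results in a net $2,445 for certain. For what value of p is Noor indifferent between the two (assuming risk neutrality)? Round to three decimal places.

p·2600 + (1−p)·2400 = 2445
200p + 2400 = 2445
p = (2445 − 2400) / 200

p = 0.225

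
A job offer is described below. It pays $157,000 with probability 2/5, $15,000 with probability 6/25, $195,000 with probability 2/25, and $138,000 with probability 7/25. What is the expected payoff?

$120,640

EV = 2/5 × 157000 + 6/25 × 15000 + 2/25 × 195000 + 7/25 × 138000 = 62800 + 3600 + 15600 + 38640 = 120640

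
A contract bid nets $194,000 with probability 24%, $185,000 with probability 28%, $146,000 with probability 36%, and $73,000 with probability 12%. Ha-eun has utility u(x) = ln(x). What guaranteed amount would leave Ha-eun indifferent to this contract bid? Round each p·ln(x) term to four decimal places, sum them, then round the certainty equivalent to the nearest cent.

E[u] = 0.24·ln(194000) + 0.28·ln(185000) + 0.36·ln(146000) + 0.12·ln(73000) = 2.9221 + 3.3959 + 4.2809 + 1.3438 = 11.9427
CE = e^11.9427 ≈ 153691.10

$153,691.10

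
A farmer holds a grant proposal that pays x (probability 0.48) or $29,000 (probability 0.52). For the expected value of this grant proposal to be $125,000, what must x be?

0.48·x + 0.52·29000 = 125000
0.48·x = 125000 − 15080 = 109920
x = 109920 / 0.48 = 229000

x = $229,000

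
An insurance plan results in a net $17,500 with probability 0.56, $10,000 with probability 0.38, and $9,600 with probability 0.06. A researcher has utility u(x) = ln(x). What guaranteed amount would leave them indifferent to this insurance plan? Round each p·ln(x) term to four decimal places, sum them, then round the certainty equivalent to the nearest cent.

$13,647.34

E[u] = 0.56·ln(17500) + 0.38·ln(10000) + 0.06·ln(9600) = 5.4712 + 3.4999 + 0.5502 = 9.5213
CE = e^9.5213 ≈ 13647.34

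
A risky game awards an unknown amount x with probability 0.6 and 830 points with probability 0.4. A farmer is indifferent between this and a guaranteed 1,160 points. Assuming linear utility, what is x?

x = 1,380 points

0.6·x + 0.4·830 = 1160
0.6·x = 1160 − 332 = 828
x = 828 / 0.6 = 1380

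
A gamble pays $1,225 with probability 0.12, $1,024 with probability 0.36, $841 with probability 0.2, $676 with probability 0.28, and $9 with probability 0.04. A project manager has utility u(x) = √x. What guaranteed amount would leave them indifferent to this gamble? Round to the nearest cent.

$836.37

E[u] = 0.12·√1225 + 0.36·√1024 + 0.2·√841 + 0.28·√676 + 0.04·√9 = 0.12·35 + 0.36·32 + 0.2·29 + 0.28·26 + 0.04·3 = 28.92
CE = (28.92)² = 836.3664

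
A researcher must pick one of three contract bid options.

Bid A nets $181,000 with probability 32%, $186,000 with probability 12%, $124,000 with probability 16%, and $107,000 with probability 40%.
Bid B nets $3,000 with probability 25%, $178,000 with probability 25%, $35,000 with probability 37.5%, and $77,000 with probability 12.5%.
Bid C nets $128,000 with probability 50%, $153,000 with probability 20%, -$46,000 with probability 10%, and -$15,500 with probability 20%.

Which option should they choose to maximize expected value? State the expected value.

Bid A ($142,880)

Bid A = 0.32 × 181000 + 0.12 × 186000 + 0.16 × 124000 + 0.4 × 107000 = 57920 + 22320 + 19840 + 42800 = 142880
Bid B = 0.25 × 3000 + 0.25 × 178000 + 0.375 × 35000 + 0.125 × 77000 = 750 + 44500 + 13125 + 9625 = 68000
Bid C = 0.5 × 128000 + 0.2 × 153000 + 0.1 × (-46000) + 0.2 × (-15500) = 64000 + 30600 − 4600 − 3100 = 86900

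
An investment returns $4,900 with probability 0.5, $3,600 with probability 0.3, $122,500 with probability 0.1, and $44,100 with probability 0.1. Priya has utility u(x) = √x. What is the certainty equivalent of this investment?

$11,881

E[u] = 0.5·√4900 + 0.3·√3600 + 0.1·√122500 + 0.1·√44100 = 0.5·70 + 0.3·60 + 0.1·350 + 0.1·210 = 109
CE = (109)² = 11881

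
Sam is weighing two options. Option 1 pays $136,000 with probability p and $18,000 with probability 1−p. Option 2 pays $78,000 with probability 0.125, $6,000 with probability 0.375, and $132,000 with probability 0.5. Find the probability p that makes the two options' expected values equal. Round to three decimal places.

EV(Option 2) = 0.125 × 78000 + 0.375 × 6000 + 0.5 × 132000 = 9750 + 2250 + 66000 = 78000
p·136000 + (1−p)·18000 = 78000
118000p + 18000 = 78000
p = (78000 − 18000) / 118000

p = 0.508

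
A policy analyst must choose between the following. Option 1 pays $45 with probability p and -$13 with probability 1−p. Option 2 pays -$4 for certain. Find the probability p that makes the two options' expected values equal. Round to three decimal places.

p = 0.155

p·45 + (1−p)·(-13) = -4
58p − 13 = -4
p = (-4 + 13) / 58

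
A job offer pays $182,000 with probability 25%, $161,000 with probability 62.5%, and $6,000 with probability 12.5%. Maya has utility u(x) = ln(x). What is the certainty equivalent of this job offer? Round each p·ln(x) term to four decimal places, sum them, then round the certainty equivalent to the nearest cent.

E[u] = 0.25·ln(182000) + 0.625·ln(161000) + 0.125·ln(6000) = 3.0279 + 7.4932 + 1.0874 = 11.6085
CE = e^11.6085 ≈ 110029.08

$110,029.08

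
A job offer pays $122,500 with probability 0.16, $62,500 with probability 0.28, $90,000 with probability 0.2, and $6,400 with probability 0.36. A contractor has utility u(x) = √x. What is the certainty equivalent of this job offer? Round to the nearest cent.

$46,139.04

E[u] = 0.16·√122500 + 0.28·√62500 + 0.2·√90000 + 0.36·√6400 = 0.16·350 + 0.28·250 + 0.2·300 + 0.36·80 = 214.8
CE = (214.8)² = 46139.04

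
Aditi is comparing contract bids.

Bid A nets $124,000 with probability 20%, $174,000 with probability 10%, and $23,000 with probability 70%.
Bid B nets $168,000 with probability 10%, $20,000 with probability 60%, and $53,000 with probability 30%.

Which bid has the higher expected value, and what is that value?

Bid A ($58,300)

Bid A = 0.2 × 124000 + 0.1 × 174000 + 0.7 × 23000 = 24800 + 17400 + 16100 = 58300
Bid B = 0.1 × 168000 + 0.6 × 20000 + 0.3 × 53000 = 16800 + 12000 + 15900 = 44700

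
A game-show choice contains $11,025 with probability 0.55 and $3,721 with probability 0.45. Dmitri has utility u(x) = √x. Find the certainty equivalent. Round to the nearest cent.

E[u] = 0.55·√11025 + 0.45·√3721 = 0.55·105 + 0.45·61 = 85.2
CE = (85.2)² = 7259.04

$7,259.04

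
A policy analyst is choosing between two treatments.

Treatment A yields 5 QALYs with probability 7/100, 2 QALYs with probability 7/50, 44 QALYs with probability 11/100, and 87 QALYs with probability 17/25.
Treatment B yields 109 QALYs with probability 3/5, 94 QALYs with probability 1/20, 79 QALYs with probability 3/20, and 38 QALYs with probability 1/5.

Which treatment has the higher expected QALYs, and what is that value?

Treatment B (89.55 QALYs)

Treatment A = 7/100 × 5 + 7/50 × 2 + 11/100 × 44 + 17/25 × 87 = 0.35 + 0.28 + 4.84 + 59.16 = 64.63
Treatment B = 3/5 × 109 + 1/20 × 94 + 3/20 × 79 + 1/5 × 38 = 65.4 + 4.7 + 11.85 + 7.6 = 89.55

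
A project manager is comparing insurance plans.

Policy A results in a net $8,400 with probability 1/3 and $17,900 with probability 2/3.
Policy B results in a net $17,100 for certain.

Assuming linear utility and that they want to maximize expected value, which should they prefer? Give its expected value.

Policy A = 1/3 × 8400 + 2/3 × 17900 = 2800 + 11933.3333 = 14733.3333
Policy B: 17100 (certain)

Policy B ($17,100)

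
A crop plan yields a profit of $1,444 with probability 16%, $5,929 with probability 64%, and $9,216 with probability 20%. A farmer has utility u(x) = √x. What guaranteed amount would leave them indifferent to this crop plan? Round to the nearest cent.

E[u] = 0.16·√1444 + 0.64·√5929 + 0.2·√9216 = 0.16·38 + 0.64·77 + 0.2·96 = 74.56
CE = (74.56)² = 5559.1936

$5,559.19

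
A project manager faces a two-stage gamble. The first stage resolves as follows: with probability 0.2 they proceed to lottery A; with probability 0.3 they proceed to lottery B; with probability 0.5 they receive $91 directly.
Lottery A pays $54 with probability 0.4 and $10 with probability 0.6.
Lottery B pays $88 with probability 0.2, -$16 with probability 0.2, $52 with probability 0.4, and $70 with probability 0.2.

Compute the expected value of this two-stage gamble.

$65.78

EV(A) = 0.4 × 54 + 0.6 × 10 = 21.6 + 6 = 27.6
EV(B) = 0.2 × 88 + 0.2 × (-16) + 0.4 × 52 + 0.2 × 70 = 17.6 − 3.2 + 20.8 + 14 = 49.2
Branch C: 91 (certain)
Overall = 0.2 × 27.6 + 0.3 × 49.2 + 0.5 × 91 = 5.52 + 14.76 + 45.5 = 65.78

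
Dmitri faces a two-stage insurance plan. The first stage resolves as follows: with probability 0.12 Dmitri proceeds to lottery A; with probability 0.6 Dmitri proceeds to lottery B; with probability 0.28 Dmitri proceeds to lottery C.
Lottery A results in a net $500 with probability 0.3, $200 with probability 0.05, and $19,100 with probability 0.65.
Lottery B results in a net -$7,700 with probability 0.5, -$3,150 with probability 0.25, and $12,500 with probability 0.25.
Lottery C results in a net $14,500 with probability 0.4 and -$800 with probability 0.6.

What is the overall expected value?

$2,091.10

EV(A) = 0.3 × 500 + 0.05 × 200 + 0.65 × 19100 = 150 + 10 + 12415 = 12575
EV(B) = 0.5 × (-7700) + 0.25 × (-3150) + 0.25 × 12500 = -3850 − 787.5 + 3125 = -1512.5
EV(C) = 0.4 × 14500 + 0.6 × (-800) = 5800 − 480 = 5320
Overall = 0.12 × 12575 + 0.6 × (-1512.5) + 0.28 × 5320 = 1509 − 907.5 + 1489.6 = 2091.1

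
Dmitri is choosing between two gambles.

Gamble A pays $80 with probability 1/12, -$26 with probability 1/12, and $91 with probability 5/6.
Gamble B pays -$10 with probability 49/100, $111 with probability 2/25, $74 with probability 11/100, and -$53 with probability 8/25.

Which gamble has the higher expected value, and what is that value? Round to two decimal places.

Gamble A = 1/12 × 80 + 1/12 × (-26) + 5/6 × 91 = 6.6667 − 2.1667 + 75.8333 = 80.3333
Gamble B = 49/100 × (-10) + 2/25 × 111 + 11/100 × 74 + 8/25 × (-53) = -4.9 + 8.88 + 8.14 − 16.96 = -4.84

Gamble A ($80.33)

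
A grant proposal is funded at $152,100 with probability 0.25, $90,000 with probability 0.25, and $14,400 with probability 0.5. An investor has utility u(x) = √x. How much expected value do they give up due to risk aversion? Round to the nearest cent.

$13,668.75

E[u] = 0.25·√152100 + 0.25·√90000 + 0.5·√14400 = 0.25·390 + 0.25·300 + 0.5·120 = 232.5
CE = (232.5)² = 54056.25
Risk premium = EV − CE = 67725 − 54056.25 = 13668.75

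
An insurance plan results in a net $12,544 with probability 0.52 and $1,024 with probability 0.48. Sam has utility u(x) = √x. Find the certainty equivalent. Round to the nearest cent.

$5,416.96

E[u] = 0.52·√12544 + 0.48·√1024 = 0.52·112 + 0.48·32 = 73.6
CE = (73.6)² = 5416.96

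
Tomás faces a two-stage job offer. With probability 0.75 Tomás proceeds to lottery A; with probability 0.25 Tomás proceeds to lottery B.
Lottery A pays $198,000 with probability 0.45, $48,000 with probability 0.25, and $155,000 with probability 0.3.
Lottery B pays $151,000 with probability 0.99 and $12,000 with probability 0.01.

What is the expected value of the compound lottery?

$148,102.50

EV(A) = 0.45 × 198000 + 0.25 × 48000 + 0.3 × 155000 = 89100 + 12000 + 46500 = 147600
EV(B) = 0.99 × 151000 + 0.01 × 12000 = 149490 + 120 = 149610
Overall = 0.75 × 147600 + 0.25 × 149610 = 110700 + 37402.5 = 148102.5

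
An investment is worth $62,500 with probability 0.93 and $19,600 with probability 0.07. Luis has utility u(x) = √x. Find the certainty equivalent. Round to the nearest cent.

E[u] = 0.93·√62500 + 0.07·√19600 = 0.93·250 + 0.07·140 = 242.3
CE = (242.3)² = 58709.29

$58,709.29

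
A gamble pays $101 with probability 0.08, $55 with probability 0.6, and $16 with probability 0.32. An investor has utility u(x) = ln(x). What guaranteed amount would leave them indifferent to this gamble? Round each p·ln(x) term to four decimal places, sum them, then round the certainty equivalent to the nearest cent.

$38.89

E[u] = 0.08·ln(101) + 0.6·ln(55) + 0.32·ln(16) = 0.3692 + 2.4044 + 0.8872 = 3.6608
CE = e^3.6608 ≈ 38.89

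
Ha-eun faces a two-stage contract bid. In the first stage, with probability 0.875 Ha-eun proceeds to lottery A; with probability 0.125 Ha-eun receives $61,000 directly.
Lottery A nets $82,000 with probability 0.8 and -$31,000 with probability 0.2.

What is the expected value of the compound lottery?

$59,600

EV(A) = 0.8 × 82000 + 0.2 × (-31000) = 65600 − 6200 = 59400
Branch B: 61000 (certain)
Overall = 0.875 × 59400 + 0.125 × 61000 = 51975 + 7625 = 59600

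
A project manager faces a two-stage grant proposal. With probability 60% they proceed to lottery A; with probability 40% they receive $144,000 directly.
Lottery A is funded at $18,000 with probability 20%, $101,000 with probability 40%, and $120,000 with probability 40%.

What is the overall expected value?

EV(A) = 0.2 × 18000 + 0.4 × 101000 + 0.4 × 120000 = 3600 + 40400 + 48000 = 92000
Branch B: 144000 (certain)
Overall = 0.6 × 92000 + 0.4 × 144000 = 55200 + 57600 = 112800

$112,800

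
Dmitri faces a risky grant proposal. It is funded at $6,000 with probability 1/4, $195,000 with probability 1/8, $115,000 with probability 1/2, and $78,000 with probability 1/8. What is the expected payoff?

$93,125

EV = 1/4 × 6000 + 1/8 × 195000 + 1/2 × 115000 + 1/8 × 78000 = 1500 + 24375 + 57500 + 9750 = 93125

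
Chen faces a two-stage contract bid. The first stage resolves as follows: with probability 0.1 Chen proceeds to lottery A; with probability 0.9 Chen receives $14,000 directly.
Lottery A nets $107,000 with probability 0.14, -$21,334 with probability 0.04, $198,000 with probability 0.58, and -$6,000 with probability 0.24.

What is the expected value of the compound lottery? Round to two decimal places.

EV(A) = 0.14 × 107000 + 0.04 × (-21334) + 0.58 × 198000 + 0.24 × (-6000) = 14980 − 853.36 + 114840 − 1440 = 127526.64
Branch B: 14000 (certain)
Overall = 0.1 × 127526.64 + 0.9 × 14000 = 12752.664 + 12600 = 25352.664

$25,352.66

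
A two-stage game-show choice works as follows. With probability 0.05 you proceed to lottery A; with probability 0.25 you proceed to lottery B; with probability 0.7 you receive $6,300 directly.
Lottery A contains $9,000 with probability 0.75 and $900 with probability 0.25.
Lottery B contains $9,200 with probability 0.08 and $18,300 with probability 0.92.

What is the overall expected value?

$9,151.75

EV(A) = 0.75 × 9000 + 0.25 × 900 = 6750 + 225 = 6975
EV(B) = 0.08 × 9200 + 0.92 × 18300 = 736 + 16836 = 17572
Branch C: 6300 (certain)
Overall = 0.05 × 6975 + 0.25 × 17572 + 0.7 × 6300 = 348.75 + 4393 + 4410 = 9151.75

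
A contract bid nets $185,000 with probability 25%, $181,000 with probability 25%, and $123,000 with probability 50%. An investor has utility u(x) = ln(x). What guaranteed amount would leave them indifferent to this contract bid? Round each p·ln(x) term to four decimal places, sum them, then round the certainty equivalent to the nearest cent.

E[u] = 0.25·ln(185000) + 0.25·ln(181000) + 0.5·ln(123000) = 3.0320 + 3.0266 + 5.8600 = 11.9186
CE = e^11.9186 ≈ 150031.42

$150,031.42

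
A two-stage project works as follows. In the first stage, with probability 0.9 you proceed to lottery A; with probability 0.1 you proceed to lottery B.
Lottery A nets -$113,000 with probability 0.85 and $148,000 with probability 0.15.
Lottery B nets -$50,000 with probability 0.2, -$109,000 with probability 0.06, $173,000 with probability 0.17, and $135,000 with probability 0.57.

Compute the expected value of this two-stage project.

-$57,483

EV(A) = 0.85 × (-113000) + 0.15 × 148000 = -96050 + 22200 = -73850
EV(B) = 0.2 × (-50000) + 0.06 × (-109000) + 0.17 × 173000 + 0.57 × 135000 = -10000 − 6540 + 29410 + 76950 = 89820
Overall = 0.9 × (-73850) + 0.1 × 89820 = -66465 + 8982 = -57483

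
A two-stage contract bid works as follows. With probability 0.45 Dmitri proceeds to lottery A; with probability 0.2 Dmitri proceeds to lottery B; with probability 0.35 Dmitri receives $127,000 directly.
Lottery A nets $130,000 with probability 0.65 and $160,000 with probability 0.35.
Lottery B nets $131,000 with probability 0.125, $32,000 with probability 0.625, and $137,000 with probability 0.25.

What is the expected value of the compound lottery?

$121,800

EV(A) = 0.65 × 130000 + 0.35 × 160000 = 84500 + 56000 = 140500
EV(B) = 0.125 × 131000 + 0.625 × 32000 + 0.25 × 137000 = 16375 + 20000 + 34250 = 70625
Branch C: 127000 (certain)
Overall = 0.45 × 140500 + 0.2 × 70625 + 0.35 × 127000 = 63225 + 14125 + 44450 = 121800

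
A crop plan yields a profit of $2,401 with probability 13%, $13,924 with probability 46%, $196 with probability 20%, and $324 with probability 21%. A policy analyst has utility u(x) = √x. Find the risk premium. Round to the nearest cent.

$2,304.54

E[u] = 0.13·√2401 + 0.46·√13924 + 0.2·√196 + 0.21·√324 = 0.13·49 + 0.46·118 + 0.2·14 + 0.21·18 = 67.23
CE = (67.23)² = 4519.8729
Risk premium = EV − CE = 6824.41 − 4519.8729 = 2304.5371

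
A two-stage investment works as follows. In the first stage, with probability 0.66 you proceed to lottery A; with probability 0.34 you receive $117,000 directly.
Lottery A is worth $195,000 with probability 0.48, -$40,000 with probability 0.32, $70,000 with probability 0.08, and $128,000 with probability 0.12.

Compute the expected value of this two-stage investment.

EV(A) = 0.48 × 195000 + 0.32 × (-40000) + 0.08 × 70000 + 0.12 × 128000 = 93600 − 12800 + 5600 + 15360 = 101760
Branch B: 117000 (certain)
Overall = 0.66 × 101760 + 0.34 × 117000 = 67161.6 + 39780 = 106941.6

$106,941.60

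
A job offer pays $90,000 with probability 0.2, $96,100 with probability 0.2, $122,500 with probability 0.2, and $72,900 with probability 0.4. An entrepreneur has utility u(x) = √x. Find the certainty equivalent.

E[u] = 0.2·√90000 + 0.2·√96100 + 0.2·√122500 + 0.4·√72900 = 0.2·300 + 0.2·310 + 0.2·350 + 0.4·270 = 300
CE = (300)² = 90000

$90,000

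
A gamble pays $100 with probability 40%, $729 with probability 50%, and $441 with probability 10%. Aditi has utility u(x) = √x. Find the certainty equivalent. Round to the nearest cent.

E[u] = 0.4·√100 + 0.5·√729 + 0.1·√441 = 0.4·10 + 0.5·27 + 0.1·21 = 19.6
CE = (19.6)² = 384.16

$384.16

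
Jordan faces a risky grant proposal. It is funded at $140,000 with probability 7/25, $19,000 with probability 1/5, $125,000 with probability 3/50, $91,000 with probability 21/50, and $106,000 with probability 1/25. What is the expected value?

$92,960

EV = 7/25 × 140000 + 1/5 × 19000 + 3/50 × 125000 + 21/50 × 91000 + 1/25 × 106000 = 39200 + 3800 + 7500 + 38220 + 4240 = 92960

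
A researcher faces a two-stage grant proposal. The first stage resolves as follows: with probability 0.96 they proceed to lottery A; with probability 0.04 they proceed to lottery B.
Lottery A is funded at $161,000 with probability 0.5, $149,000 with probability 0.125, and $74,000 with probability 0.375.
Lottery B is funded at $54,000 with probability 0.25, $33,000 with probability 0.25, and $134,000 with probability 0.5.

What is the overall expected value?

EV(A) = 0.5 × 161000 + 0.125 × 149000 + 0.375 × 74000 = 80500 + 18625 + 27750 = 126875
EV(B) = 0.25 × 54000 + 0.25 × 33000 + 0.5 × 134000 = 13500 + 8250 + 67000 = 88750
Overall = 0.96 × 126875 + 0.04 × 88750 = 121800 + 3550 = 125350

$125,350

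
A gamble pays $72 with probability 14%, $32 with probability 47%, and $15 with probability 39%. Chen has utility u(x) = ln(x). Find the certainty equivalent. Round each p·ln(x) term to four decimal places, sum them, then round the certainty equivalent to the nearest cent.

E[u] = 0.14·ln(72) + 0.47·ln(32) + 0.39·ln(15) = 0.5987 + 1.6289 + 1.0561 = 3.2837
CE = e^3.2837 ≈ 26.67

$26.67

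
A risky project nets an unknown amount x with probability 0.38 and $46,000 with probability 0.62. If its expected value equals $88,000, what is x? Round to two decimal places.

x = $156,526.32

0.38·x + 0.62·46000 = 88000
0.38·x = 88000 − 28520 = 59480
x = 59480 / 0.38 = 156526.3158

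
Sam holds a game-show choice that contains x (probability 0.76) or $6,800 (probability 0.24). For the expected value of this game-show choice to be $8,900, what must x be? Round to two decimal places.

0.76·x + 0.24·6800 = 8900
0.76·x = 8900 − 1632 = 7268
x = 7268 / 0.76 = 9563.1579

x = $9,563.16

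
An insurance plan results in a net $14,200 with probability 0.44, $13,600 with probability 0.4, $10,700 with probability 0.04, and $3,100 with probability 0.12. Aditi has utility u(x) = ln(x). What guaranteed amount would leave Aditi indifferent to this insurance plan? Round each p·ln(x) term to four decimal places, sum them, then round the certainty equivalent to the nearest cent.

$11,495.37

E[u] = 0.44·ln(14200) + 0.4·ln(13600) + 0.04·ln(10700) + 0.12·ln(3100) = 4.2068 + 3.8071 + 0.3711 + 0.9647 = 9.3497
CE = e^9.3497 ≈ 11495.37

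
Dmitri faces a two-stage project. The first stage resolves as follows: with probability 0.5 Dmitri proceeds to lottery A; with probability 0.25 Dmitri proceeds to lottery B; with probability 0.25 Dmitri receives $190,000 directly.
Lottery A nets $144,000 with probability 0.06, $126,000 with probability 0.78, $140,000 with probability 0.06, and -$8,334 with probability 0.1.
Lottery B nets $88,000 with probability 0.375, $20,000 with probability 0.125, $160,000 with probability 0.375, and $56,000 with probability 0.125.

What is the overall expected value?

$130,368.30

EV(A) = 0.06 × 144000 + 0.78 × 126000 + 0.06 × 140000 + 0.1 × (-8334) = 8640 + 98280 + 8400 − 833.4 = 114486.6
EV(B) = 0.375 × 88000 + 0.125 × 20000 + 0.375 × 160000 + 0.125 × 56000 = 33000 + 2500 + 60000 + 7000 = 102500
Branch C: 190000 (certain)
Overall = 0.5 × 114486.6 + 0.25 × 102500 + 0.25 × 190000 = 57243.3 + 25625 + 47500 = 130368.3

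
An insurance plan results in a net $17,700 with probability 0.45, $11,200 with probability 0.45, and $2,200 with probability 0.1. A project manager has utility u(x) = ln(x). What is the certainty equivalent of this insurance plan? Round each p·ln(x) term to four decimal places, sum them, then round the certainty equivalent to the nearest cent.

$11,694.80

E[u] = 0.45·ln(17700) + 0.45·ln(11200) + 0.1·ln(2200) = 4.4016 + 4.1957 + 0.7696 = 9.3669
CE = e^9.3669 ≈ 11694.80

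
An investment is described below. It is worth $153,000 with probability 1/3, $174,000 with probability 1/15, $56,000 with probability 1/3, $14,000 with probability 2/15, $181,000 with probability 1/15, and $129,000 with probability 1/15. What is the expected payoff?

$103,800

EV = 1/3 × 153000 + 1/15 × 174000 + 1/3 × 56000 + 2/15 × 14000 + 1/15 × 181000 + 1/15 × 129000 = 51000 + 11600 + 18666.6667 + 1866.6667 + 12066.6667 + 8600 = 103800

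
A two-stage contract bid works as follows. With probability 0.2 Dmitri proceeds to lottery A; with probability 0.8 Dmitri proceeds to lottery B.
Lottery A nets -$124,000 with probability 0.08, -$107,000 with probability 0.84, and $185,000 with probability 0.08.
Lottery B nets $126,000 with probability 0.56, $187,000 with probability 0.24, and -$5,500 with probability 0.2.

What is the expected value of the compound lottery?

EV(A) = 0.08 × (-124000) + 0.84 × (-107000) + 0.08 × 185000 = -9920 − 89880 + 14800 = -85000
EV(B) = 0.56 × 126000 + 0.24 × 187000 + 0.2 × (-5500) = 70560 + 44880 − 1100 = 114340
Overall = 0.2 × (-85000) + 0.8 × 114340 = -17000 + 91472 = 74472

$74,472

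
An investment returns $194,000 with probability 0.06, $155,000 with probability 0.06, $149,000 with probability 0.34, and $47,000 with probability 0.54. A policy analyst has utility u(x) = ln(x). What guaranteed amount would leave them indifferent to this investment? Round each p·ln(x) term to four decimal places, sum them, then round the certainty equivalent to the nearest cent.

E[u] = 0.06·ln(194000) + 0.06·ln(155000) + 0.34·ln(149000) + 0.54·ln(47000) = 0.7305 + 0.7171 + 4.0500 + 5.8093 = 11.3069
CE = e^11.3069 ≈ 81381.24

$81,381.24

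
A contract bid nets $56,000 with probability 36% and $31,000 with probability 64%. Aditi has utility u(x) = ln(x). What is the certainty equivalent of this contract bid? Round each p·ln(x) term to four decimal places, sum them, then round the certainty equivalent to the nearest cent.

E[u] = 0.36·ln(56000) + 0.64·ln(31000) = 3.9359 + 6.6187 = 10.5546
CE = e^10.5546 ≈ 38353.46

$38,353.46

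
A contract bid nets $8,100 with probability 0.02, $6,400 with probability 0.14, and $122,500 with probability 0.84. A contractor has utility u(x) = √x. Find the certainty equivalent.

$94,249

E[u] = 0.02·√8100 + 0.14·√6400 + 0.84·√122500 = 0.02·90 + 0.14·80 + 0.84·350 = 307
CE = (307)² = 94249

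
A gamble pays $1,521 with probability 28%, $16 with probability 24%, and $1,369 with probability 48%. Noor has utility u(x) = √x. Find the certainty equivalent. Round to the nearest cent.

E[u] = 0.28·√1521 + 0.24·√16 + 0.48·√1369 = 0.28·39 + 0.24·4 + 0.48·37 = 29.64
CE = (29.64)² = 878.5296

$878.53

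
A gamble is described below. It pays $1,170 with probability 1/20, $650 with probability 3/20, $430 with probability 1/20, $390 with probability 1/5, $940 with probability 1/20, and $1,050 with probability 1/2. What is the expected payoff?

$827.50

EV = 1/20 × 1170 + 3/20 × 650 + 1/20 × 430 + 1/5 × 390 + 1/20 × 940 + 1/2 × 1050 = 58.5 + 97.5 + 21.5 + 78 + 47 + 525 = 827.5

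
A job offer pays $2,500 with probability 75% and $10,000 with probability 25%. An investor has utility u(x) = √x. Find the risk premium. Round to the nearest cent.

$468.75

E[u] = 0.75·√2500 + 0.25·√10000 = 0.75·50 + 0.25·100 = 62.5
CE = (62.5)² = 3906.25
Risk premium = EV − CE = 4375 − 3906.25 = 468.75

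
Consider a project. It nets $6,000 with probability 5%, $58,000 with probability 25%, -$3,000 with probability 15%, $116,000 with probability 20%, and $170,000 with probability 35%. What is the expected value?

EV = 0.05 × 6000 + 0.25 × 58000 + 0.15 × (-3000) + 0.2 × 116000 + 0.35 × 170000 = 300 + 14500 − 450 + 23200 + 59500 = 97050

$97,050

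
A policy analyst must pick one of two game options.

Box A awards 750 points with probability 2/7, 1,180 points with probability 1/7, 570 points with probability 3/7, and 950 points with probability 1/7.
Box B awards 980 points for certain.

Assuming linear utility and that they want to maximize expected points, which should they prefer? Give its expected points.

Box B (980 points)

Box A = 2/7 × 750 + 1/7 × 1180 + 3/7 × 570 + 1/7 × 950 = 214.2857 + 168.5714 + 244.2857 + 135.7143 = 762.8571
Box B: 980 (certain)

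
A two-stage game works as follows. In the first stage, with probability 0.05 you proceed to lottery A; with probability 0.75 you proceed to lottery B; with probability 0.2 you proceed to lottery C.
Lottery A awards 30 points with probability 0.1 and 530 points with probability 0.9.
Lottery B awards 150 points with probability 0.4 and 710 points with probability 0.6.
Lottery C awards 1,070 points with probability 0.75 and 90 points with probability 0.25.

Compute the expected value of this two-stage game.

553.5 points

EV(A) = 0.1 × 30 + 0.9 × 530 = 3 + 477 = 480
EV(B) = 0.4 × 150 + 0.6 × 710 = 60 + 426 = 486
EV(C) = 0.75 × 1070 + 0.25 × 90 = 802.5 + 22.5 = 825
Overall = 0.05 × 480 + 0.75 × 486 + 0.2 × 825 = 24 + 364.5 + 165 = 553.5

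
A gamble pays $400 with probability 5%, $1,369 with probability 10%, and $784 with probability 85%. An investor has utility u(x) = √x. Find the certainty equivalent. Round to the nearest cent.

E[u] = 0.05·√400 + 0.1·√1369 + 0.85·√784 = 0.05·20 + 0.1·37 + 0.85·28 = 28.5
CE = (28.5)² = 812.25

$812.25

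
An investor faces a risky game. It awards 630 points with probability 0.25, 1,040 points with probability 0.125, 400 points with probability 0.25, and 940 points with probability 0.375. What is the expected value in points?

EV = 0.25 × 630 + 0.125 × 1040 + 0.25 × 400 + 0.375 × 940 = 157.5 + 130 + 100 + 352.5 = 740

740 points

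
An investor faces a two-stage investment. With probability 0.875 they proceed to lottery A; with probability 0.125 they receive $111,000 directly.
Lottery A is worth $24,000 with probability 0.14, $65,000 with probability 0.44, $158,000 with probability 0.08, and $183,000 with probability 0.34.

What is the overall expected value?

$107,342.50

EV(A) = 0.14 × 24000 + 0.44 × 65000 + 0.08 × 158000 + 0.34 × 183000 = 3360 + 28600 + 12640 + 62220 = 106820
Branch B: 111000 (certain)
Overall = 0.875 × 106820 + 0.125 × 111000 = 93467.5 + 13875 = 107342.5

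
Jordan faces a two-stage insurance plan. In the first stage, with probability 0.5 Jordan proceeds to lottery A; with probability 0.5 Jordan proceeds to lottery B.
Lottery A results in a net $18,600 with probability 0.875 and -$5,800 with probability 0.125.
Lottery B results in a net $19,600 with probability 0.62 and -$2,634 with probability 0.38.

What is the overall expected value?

EV(A) = 0.875 × 18600 + 0.125 × (-5800) = 16275 − 725 = 15550
EV(B) = 0.62 × 19600 + 0.38 × (-2634) = 12152 − 1000.92 = 11151.08
Overall = 0.5 × 15550 + 0.5 × 11151.08 = 7775 + 5575.54 = 13350.54

$13,350.54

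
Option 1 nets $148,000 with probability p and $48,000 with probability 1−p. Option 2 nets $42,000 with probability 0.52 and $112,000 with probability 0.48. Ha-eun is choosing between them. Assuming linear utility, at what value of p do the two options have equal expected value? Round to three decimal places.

EV(Option 2) = 0.52 × 42000 + 0.48 × 112000 = 21840 + 53760 = 75600
p·148000 + (1−p)·48000 = 75600
100000p + 48000 = 75600
p = (75600 − 48000) / 100000

p = 0.276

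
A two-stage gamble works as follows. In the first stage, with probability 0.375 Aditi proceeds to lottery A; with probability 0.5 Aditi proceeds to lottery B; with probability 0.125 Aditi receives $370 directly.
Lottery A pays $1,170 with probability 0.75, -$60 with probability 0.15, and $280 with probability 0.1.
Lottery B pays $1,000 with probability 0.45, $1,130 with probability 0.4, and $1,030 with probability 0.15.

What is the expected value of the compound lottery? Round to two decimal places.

EV(A) = 0.75 × 1170 + 0.15 × (-60) + 0.1 × 280 = 877.5 − 9 + 28 = 896.5
EV(B) = 0.45 × 1000 + 0.4 × 1130 + 0.15 × 1030 = 450 + 452 + 154.5 = 1056.5
Branch C: 370 (certain)
Overall = 0.375 × 896.5 + 0.5 × 1056.5 + 0.125 × 370 = 336.1875 + 528.25 + 46.25 = 910.6875

$910.69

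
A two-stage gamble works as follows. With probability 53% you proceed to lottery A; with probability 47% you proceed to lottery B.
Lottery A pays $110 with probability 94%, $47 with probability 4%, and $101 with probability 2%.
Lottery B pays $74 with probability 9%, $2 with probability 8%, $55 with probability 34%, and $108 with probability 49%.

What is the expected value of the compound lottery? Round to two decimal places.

EV(A) = 0.94 × 110 + 0.04 × 47 + 0.02 × 101 = 103.4 + 1.88 + 2.02 = 107.3
EV(B) = 0.09 × 74 + 0.08 × 2 + 0.34 × 55 + 0.49 × 108 = 6.66 + 0.16 + 18.7 + 52.92 = 78.44
Overall = 0.53 × 107.3 + 0.47 × 78.44 = 56.869 + 36.8668 = 93.7358

$93.74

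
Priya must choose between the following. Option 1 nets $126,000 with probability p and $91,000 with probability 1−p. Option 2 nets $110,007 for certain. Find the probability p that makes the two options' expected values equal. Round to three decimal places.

p = 0.543

p·126000 + (1−p)·91000 = 110007
35000p + 91000 = 110007
p = (110007 − 91000) / 35000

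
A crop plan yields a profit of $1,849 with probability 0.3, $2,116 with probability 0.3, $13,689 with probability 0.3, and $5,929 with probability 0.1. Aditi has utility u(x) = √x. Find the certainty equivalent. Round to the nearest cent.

E[u] = 0.3·√1849 + 0.3·√2116 + 0.3·√13689 + 0.1·√5929 = 0.3·43 + 0.3·46 + 0.3·117 + 0.1·77 = 69.5
CE = (69.5)² = 4830.25

$4,830.25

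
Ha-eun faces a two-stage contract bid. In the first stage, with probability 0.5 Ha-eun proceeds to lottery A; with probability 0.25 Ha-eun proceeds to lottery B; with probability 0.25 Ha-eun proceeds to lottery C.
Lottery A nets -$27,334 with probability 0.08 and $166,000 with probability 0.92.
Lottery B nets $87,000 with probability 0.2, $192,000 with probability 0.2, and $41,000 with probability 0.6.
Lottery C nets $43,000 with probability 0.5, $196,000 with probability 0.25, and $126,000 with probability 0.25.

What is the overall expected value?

EV(A) = 0.08 × (-27334) + 0.92 × 166000 = -2186.72 + 152720 = 150533.28
EV(B) = 0.2 × 87000 + 0.2 × 192000 + 0.6 × 41000 = 17400 + 38400 + 24600 = 80400
EV(C) = 0.5 × 43000 + 0.25 × 196000 + 0.25 × 126000 = 21500 + 49000 + 31500 = 102000
Overall = 0.5 × 150533.28 + 0.25 × 80400 + 0.25 × 102000 = 75266.64 + 20100 + 25500 = 120866.64

$120,866.64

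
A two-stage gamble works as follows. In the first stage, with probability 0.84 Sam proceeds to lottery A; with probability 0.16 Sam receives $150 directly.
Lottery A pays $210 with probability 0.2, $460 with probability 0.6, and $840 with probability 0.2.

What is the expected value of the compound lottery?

EV(A) = 0.2 × 210 + 0.6 × 460 + 0.2 × 840 = 42 + 276 + 168 = 486
Branch B: 150 (certain)
Overall = 0.84 × 486 + 0.16 × 150 = 408.24 + 24 = 432.24

$432.24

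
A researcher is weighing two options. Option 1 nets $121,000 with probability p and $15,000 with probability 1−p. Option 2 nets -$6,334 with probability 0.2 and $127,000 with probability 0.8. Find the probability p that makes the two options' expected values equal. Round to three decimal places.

p = 0.805

EV(Option 2) = 0.2 × (-6334) + 0.8 × 127000 = -1266.8 + 101600 = 100333.2
p·121000 + (1−p)·15000 = 100333.2
106000p + 15000 = 100333.2
p = (100333.2 − 15000) / 106000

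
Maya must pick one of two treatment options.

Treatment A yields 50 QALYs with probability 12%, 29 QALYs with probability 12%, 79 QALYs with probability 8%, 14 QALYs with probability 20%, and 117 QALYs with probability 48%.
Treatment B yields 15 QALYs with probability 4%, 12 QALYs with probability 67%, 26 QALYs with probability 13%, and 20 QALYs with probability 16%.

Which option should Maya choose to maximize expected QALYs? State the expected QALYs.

Treatment A = 0.12 × 50 + 0.12 × 29 + 0.08 × 79 + 0.2 × 14 + 0.48 × 117 = 6 + 3.48 + 6.32 + 2.8 + 56.16 = 74.76
Treatment B = 0.04 × 15 + 0.67 × 12 + 0.13 × 26 + 0.16 × 20 = 0.6 + 8.04 + 3.38 + 3.2 = 15.22

Treatment A (74.76 QALYs)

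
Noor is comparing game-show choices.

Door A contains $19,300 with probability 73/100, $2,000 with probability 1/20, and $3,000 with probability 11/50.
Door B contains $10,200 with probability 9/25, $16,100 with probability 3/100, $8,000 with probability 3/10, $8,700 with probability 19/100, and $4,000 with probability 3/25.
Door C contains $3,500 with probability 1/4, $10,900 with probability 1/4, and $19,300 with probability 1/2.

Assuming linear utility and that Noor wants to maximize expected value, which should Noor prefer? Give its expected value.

Door A = 73/100 × 19300 + 1/20 × 2000 + 11/50 × 3000 = 14089 + 100 + 660 = 14849
Door B = 9/25 × 10200 + 3/100 × 16100 + 3/10 × 8000 + 19/100 × 8700 + 3/25 × 4000 = 3672 + 483 + 2400 + 1653 + 480 = 8688
Door C = 1/4 × 3500 + 1/4 × 10900 + 1/2 × 19300 = 875 + 2725 + 9650 = 13250

Door A ($14,849)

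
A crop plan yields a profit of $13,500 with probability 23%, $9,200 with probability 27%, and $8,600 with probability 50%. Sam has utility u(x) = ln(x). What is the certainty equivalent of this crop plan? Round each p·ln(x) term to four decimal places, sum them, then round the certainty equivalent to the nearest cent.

$9,715.72

E[u] = 0.23·ln(13500) + 0.27·ln(9200) + 0.5·ln(8600) = 2.1874 + 2.4643 + 4.5298 = 9.1815
CE = e^9.1815 ≈ 9715.72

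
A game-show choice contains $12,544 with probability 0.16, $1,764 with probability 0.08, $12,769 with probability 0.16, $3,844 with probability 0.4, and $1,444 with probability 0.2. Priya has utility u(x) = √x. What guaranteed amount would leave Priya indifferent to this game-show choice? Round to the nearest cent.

$5,149.50

E[u] = 0.16·√12544 + 0.08·√1764 + 0.16·√12769 + 0.4·√3844 + 0.2·√1444 = 0.16·112 + 0.08·42 + 0.16·113 + 0.4·62 + 0.2·38 = 71.76
CE = (71.76)² = 5149.4976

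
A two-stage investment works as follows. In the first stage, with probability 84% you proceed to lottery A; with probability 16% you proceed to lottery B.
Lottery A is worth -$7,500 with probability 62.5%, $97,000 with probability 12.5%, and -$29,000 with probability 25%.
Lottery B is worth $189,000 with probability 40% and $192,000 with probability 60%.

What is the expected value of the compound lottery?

EV(A) = 0.625 × (-7500) + 0.125 × 97000 + 0.25 × (-29000) = -4687.5 + 12125 − 7250 = 187.5
EV(B) = 0.4 × 189000 + 0.6 × 192000 = 75600 + 115200 = 190800
Overall = 0.84 × 187.5 + 0.16 × 190800 = 157.5 + 30528 = 30685.5

$30,685.50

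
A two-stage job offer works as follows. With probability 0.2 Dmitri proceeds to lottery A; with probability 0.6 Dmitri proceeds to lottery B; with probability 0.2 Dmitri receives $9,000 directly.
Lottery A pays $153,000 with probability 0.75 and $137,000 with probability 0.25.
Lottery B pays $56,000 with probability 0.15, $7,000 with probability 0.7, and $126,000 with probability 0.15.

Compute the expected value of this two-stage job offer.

$50,920

EV(A) = 0.75 × 153000 + 0.25 × 137000 = 114750 + 34250 = 149000
EV(B) = 0.15 × 56000 + 0.7 × 7000 + 0.15 × 126000 = 8400 + 4900 + 18900 = 32200
Branch C: 9000 (certain)
Overall = 0.2 × 149000 + 0.6 × 32200 + 0.2 × 9000 = 29800 + 19320 + 1800 = 50920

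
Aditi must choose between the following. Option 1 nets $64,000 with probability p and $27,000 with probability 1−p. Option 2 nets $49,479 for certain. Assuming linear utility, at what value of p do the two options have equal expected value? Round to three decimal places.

p = 0.608

p·64000 + (1−p)·27000 = 49479
37000p + 27000 = 49479
p = (49479 − 27000) / 37000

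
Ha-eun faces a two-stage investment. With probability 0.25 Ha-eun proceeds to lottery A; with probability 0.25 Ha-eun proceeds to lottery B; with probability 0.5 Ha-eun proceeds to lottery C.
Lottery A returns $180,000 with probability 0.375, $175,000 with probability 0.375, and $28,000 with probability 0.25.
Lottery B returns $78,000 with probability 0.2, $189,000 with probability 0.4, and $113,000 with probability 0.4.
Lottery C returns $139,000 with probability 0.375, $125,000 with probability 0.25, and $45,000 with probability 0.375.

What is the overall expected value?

$119,256.25

EV(A) = 0.375 × 180000 + 0.375 × 175000 + 0.25 × 28000 = 67500 + 65625 + 7000 = 140125
EV(B) = 0.2 × 78000 + 0.4 × 189000 + 0.4 × 113000 = 15600 + 75600 + 45200 = 136400
EV(C) = 0.375 × 139000 + 0.25 × 125000 + 0.375 × 45000 = 52125 + 31250 + 16875 = 100250
Overall = 0.25 × 140125 + 0.25 × 136400 + 0.5 × 100250 = 35031.25 + 34100 + 50125 = 119256.25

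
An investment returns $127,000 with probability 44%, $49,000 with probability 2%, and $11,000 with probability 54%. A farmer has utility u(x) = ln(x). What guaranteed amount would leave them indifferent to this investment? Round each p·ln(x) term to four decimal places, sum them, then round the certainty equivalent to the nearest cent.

E[u] = 0.44·ln(127000) + 0.02·ln(49000) + 0.54·ln(11000) = 5.1709 + 0.2160 + 5.0251 = 10.4120
CE = e^10.4120 ≈ 33256.32

$33,256.32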